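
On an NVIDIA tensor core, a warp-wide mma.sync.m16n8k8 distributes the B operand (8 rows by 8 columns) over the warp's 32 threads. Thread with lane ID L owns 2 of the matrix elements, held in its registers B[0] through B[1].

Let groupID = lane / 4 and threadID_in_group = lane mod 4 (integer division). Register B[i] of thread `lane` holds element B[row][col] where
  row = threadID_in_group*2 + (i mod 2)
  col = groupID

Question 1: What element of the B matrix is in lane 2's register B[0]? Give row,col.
4,0

lane 2: gr=0 (2/4), th=2 (2%4)
i=0: r=2*2+0=4, c=gr=0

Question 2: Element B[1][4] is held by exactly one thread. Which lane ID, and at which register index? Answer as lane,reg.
c=4⇒gr=4  r=1⇒th=0,odd=1
L=4*4+0=16  i=1=1

16,1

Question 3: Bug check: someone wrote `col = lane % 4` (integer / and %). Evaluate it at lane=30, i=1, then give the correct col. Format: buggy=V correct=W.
buggy=2 correct=7

`lane % 4`[30,1]->2
lane 30->30/4=7, 30 mod 4=2
i=1  r:2·2+1->5  c:7
col: 2 vs 7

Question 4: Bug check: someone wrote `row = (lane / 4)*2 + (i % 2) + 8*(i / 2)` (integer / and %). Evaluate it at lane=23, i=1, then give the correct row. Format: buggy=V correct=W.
`(lane / 4)*2 + (i % 2) + 8*(i / 2)`[23,1]=>11
lane 23: grp=5 (23/4), tig=3 (23%4)
i=1: r=3*2+1=7, c=grp=5
row: 11 vs 7

buggy=11 correct=7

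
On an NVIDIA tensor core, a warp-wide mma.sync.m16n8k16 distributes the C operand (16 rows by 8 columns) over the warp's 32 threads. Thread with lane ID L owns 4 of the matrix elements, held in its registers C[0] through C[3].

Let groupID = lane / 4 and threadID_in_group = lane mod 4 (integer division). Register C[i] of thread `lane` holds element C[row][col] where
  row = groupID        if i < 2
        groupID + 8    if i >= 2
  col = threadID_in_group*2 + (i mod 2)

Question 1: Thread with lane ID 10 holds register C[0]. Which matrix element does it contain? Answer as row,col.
10: gr=2,th=2
[0] (2+0,2*2+0) = (2,4)

2,4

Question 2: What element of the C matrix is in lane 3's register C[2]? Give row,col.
lane 3→3/4=0, 3 mod 4=3
i=2  r:0+8→8  c:2·3+0→6

8,6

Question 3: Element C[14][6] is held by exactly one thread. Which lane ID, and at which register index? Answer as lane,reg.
27,2

r=14→G=6,rhi=1  c=6→T=3,p=0
L=6*4+3=27  i=1*2+0=2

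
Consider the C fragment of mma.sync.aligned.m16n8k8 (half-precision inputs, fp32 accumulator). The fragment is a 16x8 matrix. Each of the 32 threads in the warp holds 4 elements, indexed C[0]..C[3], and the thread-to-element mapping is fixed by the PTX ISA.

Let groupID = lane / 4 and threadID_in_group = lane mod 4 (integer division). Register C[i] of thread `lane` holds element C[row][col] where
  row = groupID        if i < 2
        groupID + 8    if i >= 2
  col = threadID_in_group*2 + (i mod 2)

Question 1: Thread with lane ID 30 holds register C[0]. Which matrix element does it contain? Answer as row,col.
lane 30: grp=7 (30/4), tig=2 (30%4)
i=0: r=7+0=7, c=2*2+0=4

7,4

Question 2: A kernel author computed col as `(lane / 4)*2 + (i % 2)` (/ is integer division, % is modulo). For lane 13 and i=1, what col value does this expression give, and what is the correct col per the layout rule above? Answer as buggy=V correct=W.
`(lane / 4)*2 + (i % 2)`[13,1]->7
lane 13: g=3 (13/4), t=1 (13%4)
i=1: r=3+0=3, c=1*2+1=3
col: 7 vs 3

buggy=7 correct=3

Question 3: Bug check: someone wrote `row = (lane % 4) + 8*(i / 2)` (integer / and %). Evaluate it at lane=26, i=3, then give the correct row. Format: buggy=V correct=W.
`(lane % 4) + 8*(i / 2)`[26,3]⇒10
L=26⇒gr=26>>2=6, th=26&3=2
[3]⇒row 6+8=14  col 2·2+1=5
row: 10 vs 14

buggy=10 correct=14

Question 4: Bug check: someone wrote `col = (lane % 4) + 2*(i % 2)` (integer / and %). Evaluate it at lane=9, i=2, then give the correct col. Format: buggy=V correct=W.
`(lane % 4) + 2*(i % 2)`[9,2]→1
lane 9→9/4=2, 9 mod 4=1
i=2  r:2+8→10  c:2·1+0→2
col: 1 vs 2

buggy=1 correct=2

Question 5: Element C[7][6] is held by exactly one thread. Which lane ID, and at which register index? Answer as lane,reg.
r: 7->gid=7,r8=0  c: 6->tid=3,i&1=0
L=7*4+3=31  i=0*2+0=0

31,0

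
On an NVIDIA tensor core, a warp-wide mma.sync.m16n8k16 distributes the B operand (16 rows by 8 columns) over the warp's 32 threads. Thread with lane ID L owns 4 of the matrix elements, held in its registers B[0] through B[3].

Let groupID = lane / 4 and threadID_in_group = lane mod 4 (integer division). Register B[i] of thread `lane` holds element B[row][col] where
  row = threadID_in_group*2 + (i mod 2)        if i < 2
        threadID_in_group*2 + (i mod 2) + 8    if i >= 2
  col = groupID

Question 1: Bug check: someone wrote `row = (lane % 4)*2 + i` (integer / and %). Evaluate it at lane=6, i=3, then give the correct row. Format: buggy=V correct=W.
buggy=7 correct=13

`(lane % 4)*2 + i`[6,3]->7
6: g=1,t=2
[3] (2*2+1+8,1) = (13,1)
row: 7 vs 13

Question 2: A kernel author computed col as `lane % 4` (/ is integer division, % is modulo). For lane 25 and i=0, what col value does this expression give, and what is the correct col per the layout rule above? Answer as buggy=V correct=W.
buggy=1 correct=6

`lane % 4`[25,0]=>1
25: grp=6,tig=1
[0] (1*2+0+0,6) = (2,6)
col: 1 vs 6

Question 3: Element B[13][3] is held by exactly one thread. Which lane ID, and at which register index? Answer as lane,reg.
14,3

c: 3->gid=3  r: 13->r8=1,tid=2,i&1=1
L=3*4+2=14  i=1*2+1=3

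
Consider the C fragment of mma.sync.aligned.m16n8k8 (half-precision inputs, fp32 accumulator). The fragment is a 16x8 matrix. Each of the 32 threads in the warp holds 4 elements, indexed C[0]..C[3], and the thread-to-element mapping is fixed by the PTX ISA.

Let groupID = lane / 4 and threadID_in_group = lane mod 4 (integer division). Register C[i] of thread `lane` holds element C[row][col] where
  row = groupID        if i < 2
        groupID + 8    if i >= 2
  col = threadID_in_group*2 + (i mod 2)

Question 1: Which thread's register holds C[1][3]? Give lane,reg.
r: 1->gid=1,r8=0  c: 3->tid=1,i&1=1
L=1*4+1=5  i=0*2+1=1

5,1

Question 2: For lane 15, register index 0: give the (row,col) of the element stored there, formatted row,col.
lane 15: grp=3 (15/4), tig=3 (15%4)
i=0: r=3+0=3, c=3*2+0=6

3,6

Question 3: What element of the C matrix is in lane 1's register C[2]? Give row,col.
lane 1->1/4=0, 1 mod 4=1
i=2  r:0+8->8  c:2·1+0->2

8,2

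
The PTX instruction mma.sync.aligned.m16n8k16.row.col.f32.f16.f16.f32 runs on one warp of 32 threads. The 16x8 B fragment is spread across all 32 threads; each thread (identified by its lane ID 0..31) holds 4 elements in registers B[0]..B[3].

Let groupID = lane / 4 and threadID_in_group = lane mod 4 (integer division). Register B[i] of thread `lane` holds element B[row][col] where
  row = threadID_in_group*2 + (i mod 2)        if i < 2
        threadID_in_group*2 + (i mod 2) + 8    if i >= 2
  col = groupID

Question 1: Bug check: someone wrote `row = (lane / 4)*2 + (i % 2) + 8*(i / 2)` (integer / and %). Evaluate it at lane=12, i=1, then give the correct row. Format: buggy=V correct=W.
buggy=7 correct=1

`(lane / 4)*2 + (i % 2) + 8*(i / 2)`[12,1]->7
L=12->gid=12>>2=3, tid=12&3=0
[1]->row 0·2+1+0=1  col gid=3
row: 7 vs 1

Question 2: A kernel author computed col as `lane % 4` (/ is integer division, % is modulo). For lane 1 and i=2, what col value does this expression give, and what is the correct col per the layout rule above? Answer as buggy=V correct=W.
`lane % 4`[1,2]->1
1: g=0,t=1
[2] (1*2+0+8,0) = (10,0)
col: 1 vs 0

buggy=1 correct=0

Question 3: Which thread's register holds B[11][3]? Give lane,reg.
c:3=>grp=3  r:11=>rB=1,tig=1,lo=1
L=3*4+1=13  i=1*2+1=3

13,3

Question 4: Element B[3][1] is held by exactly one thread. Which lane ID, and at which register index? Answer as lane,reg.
c=1⇒gr=1  r=3⇒Rb=0,th=1,odd=1
L=1*4+1=5  i=0*2+1=1

5,1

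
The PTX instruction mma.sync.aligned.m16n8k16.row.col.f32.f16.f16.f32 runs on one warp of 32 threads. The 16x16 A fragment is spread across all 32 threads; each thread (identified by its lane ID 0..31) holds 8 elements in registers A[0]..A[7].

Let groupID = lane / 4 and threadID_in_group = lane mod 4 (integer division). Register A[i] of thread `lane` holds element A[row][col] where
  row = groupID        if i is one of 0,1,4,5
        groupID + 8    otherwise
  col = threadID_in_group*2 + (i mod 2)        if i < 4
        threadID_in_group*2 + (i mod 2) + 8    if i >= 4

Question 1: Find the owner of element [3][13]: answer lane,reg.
14,5

r=3→G=3,rhi=0  c=13→chi=1,T=2,p=1
L=3*4+2=14  i=1*4+0*2+1=5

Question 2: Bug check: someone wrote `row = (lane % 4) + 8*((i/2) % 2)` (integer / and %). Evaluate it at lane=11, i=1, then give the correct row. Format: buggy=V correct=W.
`(lane % 4) + 8*((i/2) % 2)`[11,1]->3
lane 11->11/4=2, 11 mod 4=3
i=1  r:2+0->2  c:2·3+1+0->7
row: 3 vs 2

buggy=3 correct=2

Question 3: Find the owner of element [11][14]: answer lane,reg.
15,6

r=11->g=3,rb=1  c=14->cb=1,t=3,b0=0
L=3*4+3=15  i=1*4+1*2+0=6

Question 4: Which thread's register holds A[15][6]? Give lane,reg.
31,2

r: 15->gid=7,r8=1  c: 6->c8=0,tid=3,i&1=0
L=7*4+3=31  i=0*4+1*2+0=2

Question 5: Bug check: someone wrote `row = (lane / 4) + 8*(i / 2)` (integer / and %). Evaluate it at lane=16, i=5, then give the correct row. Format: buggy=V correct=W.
buggy=20 correct=4

`(lane / 4) + 8*(i / 2)`[16,5]->20
L=16->gid=16>>2=4, tid=16&3=0
[5]->row 4+0=4  col 0·2+1+8=9
row: 20 vs 4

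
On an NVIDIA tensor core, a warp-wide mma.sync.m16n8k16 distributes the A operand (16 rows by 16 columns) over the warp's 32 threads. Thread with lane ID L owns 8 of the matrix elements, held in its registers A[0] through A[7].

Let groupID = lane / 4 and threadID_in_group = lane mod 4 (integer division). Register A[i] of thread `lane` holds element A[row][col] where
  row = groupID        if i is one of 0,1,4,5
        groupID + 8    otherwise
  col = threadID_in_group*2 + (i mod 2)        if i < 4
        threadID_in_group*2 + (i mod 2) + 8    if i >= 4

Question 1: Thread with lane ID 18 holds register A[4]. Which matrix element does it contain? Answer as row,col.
4,12

L=18⇒gr=18>>2=4, th=18&3=2
[4]⇒row 4+0=4  col 2·2+0+8=12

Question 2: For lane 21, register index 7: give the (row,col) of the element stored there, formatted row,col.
lane 21=>21/4=5, 21 mod 4=1
i=7  r:5+8=>13  c:2·1+1+8=>11

13,11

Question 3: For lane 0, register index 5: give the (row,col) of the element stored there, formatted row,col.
0,9

0: grp=0,tig=0
[5] (0+0,0*2+1+8) = (0,9)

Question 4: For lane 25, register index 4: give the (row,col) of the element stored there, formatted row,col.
6,10

lane 25: gid=6 (25/4), tid=1 (25%4)
i=4: r=6+0=6, c=1*2+0+8=10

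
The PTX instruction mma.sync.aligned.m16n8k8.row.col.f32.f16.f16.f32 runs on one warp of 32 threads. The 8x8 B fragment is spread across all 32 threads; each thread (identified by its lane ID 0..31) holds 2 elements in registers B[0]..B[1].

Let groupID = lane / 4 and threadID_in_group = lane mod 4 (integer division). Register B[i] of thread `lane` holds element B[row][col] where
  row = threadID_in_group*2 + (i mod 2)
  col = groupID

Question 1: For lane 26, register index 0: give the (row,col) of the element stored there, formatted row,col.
lane 26: gr=6 (26/4), th=2 (26%4)
i=0: r=2*2+0=4, c=gr=6

4,6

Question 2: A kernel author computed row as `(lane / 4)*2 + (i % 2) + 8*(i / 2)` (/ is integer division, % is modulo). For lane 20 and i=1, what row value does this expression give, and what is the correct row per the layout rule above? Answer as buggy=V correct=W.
buggy=11 correct=1

`(lane / 4)*2 + (i % 2) + 8*(i / 2)`[20,1]⇒11
L=20⇒gr=20>>2=5, th=20&3=0
[1]⇒row 0·2+1=1  col gr=5
row: 11 vs 1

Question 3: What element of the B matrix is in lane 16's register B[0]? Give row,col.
lane 16->16/4=4, 16 mod 4=0
i=0  r:2·0+0->0  c:4

0,4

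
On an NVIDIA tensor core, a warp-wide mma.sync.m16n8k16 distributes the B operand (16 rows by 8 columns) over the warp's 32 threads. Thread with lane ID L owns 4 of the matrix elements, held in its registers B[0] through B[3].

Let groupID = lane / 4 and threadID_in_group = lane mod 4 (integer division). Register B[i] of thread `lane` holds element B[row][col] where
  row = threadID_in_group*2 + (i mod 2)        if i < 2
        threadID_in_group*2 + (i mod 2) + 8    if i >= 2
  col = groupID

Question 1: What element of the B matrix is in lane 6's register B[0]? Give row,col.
L=6->gid=6>>2=1, tid=6&3=2
[0]->row 2·2+0+0=4  col gid=1

4,1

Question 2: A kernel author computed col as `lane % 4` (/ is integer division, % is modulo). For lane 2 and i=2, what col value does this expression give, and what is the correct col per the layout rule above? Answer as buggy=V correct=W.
buggy=2 correct=0

`lane % 4`[2,2]→2
2: G=0,T=2
[2] (2*2+0+8,0) = (12,0)
col: 2 vs 0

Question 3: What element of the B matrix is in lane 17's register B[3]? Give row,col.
lane 17->17/4=4, 17 mod 4=1
i=3  r:2·1+1+8->11  c:4

11,4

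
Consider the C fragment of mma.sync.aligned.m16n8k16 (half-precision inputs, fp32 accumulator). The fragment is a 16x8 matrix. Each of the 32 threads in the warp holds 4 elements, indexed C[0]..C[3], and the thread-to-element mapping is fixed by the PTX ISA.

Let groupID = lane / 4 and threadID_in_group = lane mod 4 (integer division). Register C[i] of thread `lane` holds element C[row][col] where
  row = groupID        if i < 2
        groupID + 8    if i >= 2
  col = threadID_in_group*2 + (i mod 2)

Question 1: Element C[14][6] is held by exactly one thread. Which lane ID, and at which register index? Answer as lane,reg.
27,2

r=14->g=6,rb=1  c=6->t=3,b0=0
L=6*4+3=27  i=1*2+0=2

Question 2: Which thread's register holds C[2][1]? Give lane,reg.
8,1

r: 2->gid=2,r8=0  c: 1->tid=0,i&1=1
L=2*4+0=8  i=0*2+1=1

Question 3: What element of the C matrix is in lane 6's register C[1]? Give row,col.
L=6→G=6>>2=1, T=6&3=2
[1]→row 1+0=1  col 2·2+1=5

1,5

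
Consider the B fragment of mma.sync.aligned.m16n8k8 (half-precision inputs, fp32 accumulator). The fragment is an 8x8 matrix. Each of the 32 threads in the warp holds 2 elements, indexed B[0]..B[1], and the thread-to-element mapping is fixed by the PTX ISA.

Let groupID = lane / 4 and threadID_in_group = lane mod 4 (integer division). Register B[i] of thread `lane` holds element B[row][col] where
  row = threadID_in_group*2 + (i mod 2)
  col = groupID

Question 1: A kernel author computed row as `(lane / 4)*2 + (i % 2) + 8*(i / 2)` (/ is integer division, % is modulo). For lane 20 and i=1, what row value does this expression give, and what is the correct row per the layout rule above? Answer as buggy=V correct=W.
`(lane / 4)*2 + (i % 2) + 8*(i / 2)`[20,1]⇒11
lane 20: gr=5 (20/4), th=0 (20%4)
i=1: r=0*2+1=1, c=gr=5
row: 11 vs 1

buggy=11 correct=1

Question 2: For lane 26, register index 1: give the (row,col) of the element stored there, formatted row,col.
5,6

lane 26→26/4=6, 26 mod 4=2
i=1  r:2·2+1→5  c:6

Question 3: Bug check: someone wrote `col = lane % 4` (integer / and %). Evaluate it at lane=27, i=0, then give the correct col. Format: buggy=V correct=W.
`lane % 4`[27,0]=>3
L=27=>grp=27>>2=6, tig=27&3=3
[0]=>row 3·2+0=6  col grp=6
col: 3 vs 6

buggy=3 correct=6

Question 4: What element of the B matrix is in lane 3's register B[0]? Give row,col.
L=3->g=3>>2=0, t=3&3=3
[0]->row 3·2+0=6  col g=0

6,0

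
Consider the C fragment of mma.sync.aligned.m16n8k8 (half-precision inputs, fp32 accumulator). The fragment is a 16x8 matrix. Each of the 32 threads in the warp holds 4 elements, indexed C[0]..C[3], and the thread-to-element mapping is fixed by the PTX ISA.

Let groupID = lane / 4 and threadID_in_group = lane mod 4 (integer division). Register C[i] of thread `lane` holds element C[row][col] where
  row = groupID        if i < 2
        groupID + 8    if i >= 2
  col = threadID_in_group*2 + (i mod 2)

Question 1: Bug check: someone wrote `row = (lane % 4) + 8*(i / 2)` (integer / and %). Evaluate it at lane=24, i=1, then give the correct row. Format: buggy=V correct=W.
`(lane % 4) + 8*(i / 2)`[24,1]→0
24: G=6,T=0
[1] (6+0,0*2+1) = (6,1)
row: 0 vs 6

buggy=0 correct=6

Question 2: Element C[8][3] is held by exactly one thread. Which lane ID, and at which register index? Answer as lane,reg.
r:8=>grp=0,rB=1  c:3=>tig=1,lo=1
L=0*4+1=1  i=1*2+1=3

1,3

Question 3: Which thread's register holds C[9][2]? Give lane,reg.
5,2

r=9⇒gr=1,Rb=1  c=2⇒th=1,odd=0
L=1*4+1=5  i=1*2+0=2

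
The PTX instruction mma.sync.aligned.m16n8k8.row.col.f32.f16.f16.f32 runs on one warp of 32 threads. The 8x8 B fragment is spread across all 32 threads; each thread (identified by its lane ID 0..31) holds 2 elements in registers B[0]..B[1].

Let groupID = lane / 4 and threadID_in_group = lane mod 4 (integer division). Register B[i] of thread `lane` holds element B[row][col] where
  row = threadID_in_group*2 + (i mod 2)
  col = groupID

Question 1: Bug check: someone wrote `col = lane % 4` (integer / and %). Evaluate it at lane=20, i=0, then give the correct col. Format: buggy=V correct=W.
buggy=0 correct=5

`lane % 4`[20,0]->0
20: gid=5,tid=0
[0] (0*2+0,5) = (0,5)
col: 0 vs 5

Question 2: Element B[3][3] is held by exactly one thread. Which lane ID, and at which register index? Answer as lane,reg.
c=3⇒gr=3  r=3⇒th=1,odd=1
L=3*4+1=13  i=1=1

13,1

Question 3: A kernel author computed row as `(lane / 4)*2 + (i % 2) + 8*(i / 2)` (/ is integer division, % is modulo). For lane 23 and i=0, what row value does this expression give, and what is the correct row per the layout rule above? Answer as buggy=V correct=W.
`(lane / 4)*2 + (i % 2) + 8*(i / 2)`[23,0]->10
lane 23->23/4=5, 23 mod 4=3
i=0  r:2·3+0->6  c:5
row: 10 vs 6

buggy=10 correct=6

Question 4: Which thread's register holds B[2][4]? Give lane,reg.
c:4=>grp=4  r:2=>tig=1,lo=0
L=4*4+1=17  i=0=0

17,0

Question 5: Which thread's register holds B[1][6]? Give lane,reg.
24,1

c=6⇒gr=6  r=1⇒th=0,odd=1
L=6*4+0=24  i=1=1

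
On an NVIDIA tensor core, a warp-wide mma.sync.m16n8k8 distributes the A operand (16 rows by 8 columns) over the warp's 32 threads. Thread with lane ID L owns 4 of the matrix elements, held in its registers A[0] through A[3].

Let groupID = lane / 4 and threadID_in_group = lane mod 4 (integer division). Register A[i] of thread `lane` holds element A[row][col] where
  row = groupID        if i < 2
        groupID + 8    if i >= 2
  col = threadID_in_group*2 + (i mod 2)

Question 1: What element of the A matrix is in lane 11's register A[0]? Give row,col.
2,6

L=11->g=11>>2=2, t=11&3=3
[0]->row 2+0=2  col 3·2+0=6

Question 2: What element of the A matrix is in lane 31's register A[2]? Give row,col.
lane 31: g=7 (31/4), t=3 (31%4)
i=2: r=7+8=15, c=3*2+0=6

15,6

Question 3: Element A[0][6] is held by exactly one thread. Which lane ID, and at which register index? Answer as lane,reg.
3,0

r: 0->gid=0,r8=0  c: 6->tid=3,i&1=0
L=0*4+3=3  i=0*2+0=0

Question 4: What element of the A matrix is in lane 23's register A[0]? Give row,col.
L=23=>grp=23>>2=5, tig=23&3=3
[0]=>row 5+0=5  col 3·2+0=6

5,6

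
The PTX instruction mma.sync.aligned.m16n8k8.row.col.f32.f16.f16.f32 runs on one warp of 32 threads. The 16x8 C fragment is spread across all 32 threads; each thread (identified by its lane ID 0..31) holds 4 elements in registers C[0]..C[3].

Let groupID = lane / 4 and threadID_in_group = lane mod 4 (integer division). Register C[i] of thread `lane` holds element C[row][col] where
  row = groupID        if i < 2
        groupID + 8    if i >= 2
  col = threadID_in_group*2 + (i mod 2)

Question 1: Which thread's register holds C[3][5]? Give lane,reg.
14,1

r=3→G=3,rhi=0  c=5→T=2,p=1
L=3*4+2=14  i=0*2+1=1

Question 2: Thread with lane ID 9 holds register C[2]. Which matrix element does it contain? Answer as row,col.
lane 9→9/4=2, 9 mod 4=1
i=2  r:2+8→10  c:2·1+0→2

10,2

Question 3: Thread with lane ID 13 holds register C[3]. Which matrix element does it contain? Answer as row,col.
lane 13: gid=3 (13/4), tid=1 (13%4)
i=3: r=3+8=11, c=1*2+1=3

11,3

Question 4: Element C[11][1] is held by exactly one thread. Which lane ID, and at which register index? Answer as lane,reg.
12,3

r=11->g=3,rb=1  c=1->t=0,b0=1
L=3*4+0=12  i=1*2+1=3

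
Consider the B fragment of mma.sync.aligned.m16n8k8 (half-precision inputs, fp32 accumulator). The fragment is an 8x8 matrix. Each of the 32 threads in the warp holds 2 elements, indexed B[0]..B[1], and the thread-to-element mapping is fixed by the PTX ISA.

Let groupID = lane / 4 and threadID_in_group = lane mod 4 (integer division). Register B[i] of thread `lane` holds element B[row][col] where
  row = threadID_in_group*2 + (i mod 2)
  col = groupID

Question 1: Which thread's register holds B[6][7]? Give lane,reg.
c:7=>grp=7  r:6=>tig=3,lo=0
L=7*4+3=31  i=0=0

31,0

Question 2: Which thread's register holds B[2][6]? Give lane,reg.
25,0

c:6=>grp=6  r:2=>tig=1,lo=0
L=6*4+1=25  i=0=0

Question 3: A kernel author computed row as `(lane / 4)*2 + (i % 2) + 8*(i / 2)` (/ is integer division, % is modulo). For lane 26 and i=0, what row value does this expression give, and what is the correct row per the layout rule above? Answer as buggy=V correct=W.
buggy=12 correct=4

`(lane / 4)*2 + (i % 2) + 8*(i / 2)`[26,0]⇒12
26: gr=6,th=2
[0] (2*2+0,6) = (4,6)
row: 12 vs 4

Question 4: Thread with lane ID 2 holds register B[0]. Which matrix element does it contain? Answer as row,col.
4,0

lane 2→2/4=0, 2 mod 4=2
i=0  r:2·2+0→4  c:0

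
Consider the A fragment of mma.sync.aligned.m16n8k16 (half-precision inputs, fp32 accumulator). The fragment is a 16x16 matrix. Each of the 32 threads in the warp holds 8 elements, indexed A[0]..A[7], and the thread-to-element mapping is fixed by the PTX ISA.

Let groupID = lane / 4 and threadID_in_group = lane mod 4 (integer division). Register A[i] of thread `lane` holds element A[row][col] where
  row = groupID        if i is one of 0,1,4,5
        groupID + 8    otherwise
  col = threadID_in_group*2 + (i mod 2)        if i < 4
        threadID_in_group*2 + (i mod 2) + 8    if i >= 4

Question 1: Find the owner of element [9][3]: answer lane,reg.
5,3

r: 9->gid=1,r8=1  c: 3->c8=0,tid=1,i&1=1
L=1*4+1=5  i=0*4+1*2+1=3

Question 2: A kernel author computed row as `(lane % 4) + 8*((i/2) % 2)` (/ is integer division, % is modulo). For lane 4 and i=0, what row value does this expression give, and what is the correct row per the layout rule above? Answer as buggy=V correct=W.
`(lane % 4) + 8*((i/2) % 2)`[4,0]→0
lane 4→4/4=1, 4 mod 4=0
i=0  r:1+0→1  c:2·0+0+0→0
row: 0 vs 1

buggy=0 correct=1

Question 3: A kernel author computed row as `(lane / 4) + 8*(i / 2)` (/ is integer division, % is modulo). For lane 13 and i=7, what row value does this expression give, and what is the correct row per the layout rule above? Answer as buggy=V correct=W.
`(lane / 4) + 8*(i / 2)`[13,7]⇒27
L=13⇒gr=13>>2=3, th=13&3=1
[7]⇒row 3+8=11  col 1·2+1+8=11
row: 27 vs 11

buggy=27 correct=11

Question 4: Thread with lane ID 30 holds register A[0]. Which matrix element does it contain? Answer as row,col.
L=30->g=30>>2=7, t=30&3=2
[0]->row 7+0=7  col 2·2+0+0=4

7,4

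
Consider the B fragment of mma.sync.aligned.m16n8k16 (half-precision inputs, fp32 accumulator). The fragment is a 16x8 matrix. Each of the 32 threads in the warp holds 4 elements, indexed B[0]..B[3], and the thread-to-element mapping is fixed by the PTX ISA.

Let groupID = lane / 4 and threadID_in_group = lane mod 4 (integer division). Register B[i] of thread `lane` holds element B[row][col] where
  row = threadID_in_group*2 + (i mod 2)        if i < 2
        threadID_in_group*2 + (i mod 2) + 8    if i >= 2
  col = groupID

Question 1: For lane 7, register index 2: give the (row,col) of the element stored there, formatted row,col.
lane 7: grp=1 (7/4), tig=3 (7%4)
i=2: r=3*2+0+8=14, c=grp=1

14,1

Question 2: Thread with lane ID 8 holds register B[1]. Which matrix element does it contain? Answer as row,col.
1,2

8: g=2,t=0
[1] (0*2+1+0,2) = (1,2)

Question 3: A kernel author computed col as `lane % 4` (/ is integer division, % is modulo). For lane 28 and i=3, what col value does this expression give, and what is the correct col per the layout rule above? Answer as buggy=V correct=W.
buggy=0 correct=7

`lane % 4`[28,3]⇒0
lane 28: gr=7 (28/4), th=0 (28%4)
i=3: r=0*2+1+8=9, c=gr=7
col: 0 vs 7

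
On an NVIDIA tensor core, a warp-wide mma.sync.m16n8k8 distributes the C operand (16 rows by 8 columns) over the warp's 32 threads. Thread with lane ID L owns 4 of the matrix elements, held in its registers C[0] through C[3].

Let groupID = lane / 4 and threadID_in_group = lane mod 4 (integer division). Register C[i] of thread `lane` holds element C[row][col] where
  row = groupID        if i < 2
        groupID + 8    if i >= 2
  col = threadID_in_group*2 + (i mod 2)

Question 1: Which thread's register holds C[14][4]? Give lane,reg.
r: 14->gid=6,r8=1  c: 4->tid=2,i&1=0
L=6*4+2=26  i=1*2+0=2

26,2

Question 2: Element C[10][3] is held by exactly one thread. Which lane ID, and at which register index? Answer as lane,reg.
r:10=>grp=2,rB=1  c:3=>tig=1,lo=1
L=2*4+1=9  i=1*2+1=3

9,3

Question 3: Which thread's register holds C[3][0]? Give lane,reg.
r=3⇒gr=3,Rb=0  c=0⇒th=0,odd=0
L=3*4+0=12  i=0*2+0=0

12,0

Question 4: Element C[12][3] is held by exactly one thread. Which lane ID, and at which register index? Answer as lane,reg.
r=12→G=4,rhi=1  c=3→T=1,p=1
L=4*4+1=17  i=1*2+1=3

17,3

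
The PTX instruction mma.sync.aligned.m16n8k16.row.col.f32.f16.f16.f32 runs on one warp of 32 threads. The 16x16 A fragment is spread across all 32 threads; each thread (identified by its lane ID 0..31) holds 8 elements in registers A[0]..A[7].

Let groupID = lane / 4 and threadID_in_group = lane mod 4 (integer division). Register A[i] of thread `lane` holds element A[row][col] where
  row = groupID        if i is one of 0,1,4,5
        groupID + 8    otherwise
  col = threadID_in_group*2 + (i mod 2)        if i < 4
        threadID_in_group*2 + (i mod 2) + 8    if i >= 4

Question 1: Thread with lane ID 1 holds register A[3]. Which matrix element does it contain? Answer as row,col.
L=1->gid=1>>2=0, tid=1&3=1
[3]->row 0+8=8  col 1·2+1+0=3

8,3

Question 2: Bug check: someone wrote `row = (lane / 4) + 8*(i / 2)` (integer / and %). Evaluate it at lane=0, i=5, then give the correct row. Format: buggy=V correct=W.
`(lane / 4) + 8*(i / 2)`[0,5]=>16
0: grp=0,tig=0
[5] (0+0,0*2+1+8) = (0,9)
row: 16 vs 0

buggy=16 correct=0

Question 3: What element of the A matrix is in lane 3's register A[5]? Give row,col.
lane 3->3/4=0, 3 mod 4=3
i=5  r:0+0->0  c:2·3+1+8->15

0,15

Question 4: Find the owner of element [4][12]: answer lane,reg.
r=4⇒gr=4,Rb=0  c=12⇒Cb=1,th=2,odd=0
L=4*4+2=18  i=1*4+0*2+0=4

18,4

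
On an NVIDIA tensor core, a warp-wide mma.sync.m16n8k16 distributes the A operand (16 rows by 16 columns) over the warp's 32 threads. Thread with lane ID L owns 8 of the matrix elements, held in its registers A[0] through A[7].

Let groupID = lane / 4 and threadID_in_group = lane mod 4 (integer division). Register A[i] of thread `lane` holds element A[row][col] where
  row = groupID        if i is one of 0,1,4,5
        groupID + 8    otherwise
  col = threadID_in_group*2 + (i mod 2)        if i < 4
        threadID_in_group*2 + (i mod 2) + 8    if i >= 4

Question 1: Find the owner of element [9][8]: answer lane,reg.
r=9->g=1,rb=1  c=8->cb=1,t=0,b0=0
L=1*4+0=4  i=1*4+1*2+0=6

4,6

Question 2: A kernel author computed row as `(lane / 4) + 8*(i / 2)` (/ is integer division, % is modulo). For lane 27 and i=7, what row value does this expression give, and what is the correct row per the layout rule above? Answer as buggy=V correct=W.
`(lane / 4) + 8*(i / 2)`[27,7]->30
lane 27->27/4=6, 27 mod 4=3
i=7  r:6+8->14  c:2·3+1+8->15
row: 30 vs 14

buggy=30 correct=14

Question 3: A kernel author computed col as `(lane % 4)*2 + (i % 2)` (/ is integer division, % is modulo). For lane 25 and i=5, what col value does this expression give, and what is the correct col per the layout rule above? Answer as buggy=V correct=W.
buggy=3 correct=11

`(lane % 4)*2 + (i % 2)`[25,5]=>3
25: grp=6,tig=1
[5] (6+0,1*2+1+8) = (6,11)
col: 3 vs 11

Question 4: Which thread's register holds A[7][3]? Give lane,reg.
29,1

r=7⇒gr=7,Rb=0  c=3⇒Cb=0,th=1,odd=1
L=7*4+1=29  i=0*4+0*2+1=1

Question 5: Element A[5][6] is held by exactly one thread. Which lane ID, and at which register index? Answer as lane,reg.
r=5->g=5,rb=0  c=6->cb=0,t=3,b0=0
L=5*4+3=23  i=0*4+0*2+0=0

23,0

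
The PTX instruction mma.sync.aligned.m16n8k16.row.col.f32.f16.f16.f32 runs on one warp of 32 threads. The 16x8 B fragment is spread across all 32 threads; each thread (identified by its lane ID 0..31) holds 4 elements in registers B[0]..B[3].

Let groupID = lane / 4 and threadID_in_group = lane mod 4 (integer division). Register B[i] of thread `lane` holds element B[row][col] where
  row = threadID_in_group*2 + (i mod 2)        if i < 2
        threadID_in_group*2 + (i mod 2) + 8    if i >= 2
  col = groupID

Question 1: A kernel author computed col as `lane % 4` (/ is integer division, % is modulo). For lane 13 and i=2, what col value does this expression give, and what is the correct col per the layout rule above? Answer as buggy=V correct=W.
buggy=1 correct=3

`lane % 4`[13,2]⇒1
lane 13: gr=3 (13/4), th=1 (13%4)
i=2: r=1*2+0+8=10, c=gr=3
col: 1 vs 3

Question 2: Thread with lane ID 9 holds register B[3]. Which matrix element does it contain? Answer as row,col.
11,2

9: grp=2,tig=1
[3] (1*2+1+8,2) = (11,2)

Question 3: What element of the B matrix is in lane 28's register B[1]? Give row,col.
lane 28: G=7 (28/4), T=0 (28%4)
i=1: r=0*2+1+0=1, c=G=7

1,7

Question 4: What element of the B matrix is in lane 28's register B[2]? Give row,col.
8,7

28: gr=7,th=0
[2] (0*2+0+8,7) = (8,7)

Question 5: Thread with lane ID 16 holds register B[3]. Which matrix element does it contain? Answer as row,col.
lane 16→16/4=4, 16 mod 4=0
i=3  r:2·0+1+8→9  c:4

9,4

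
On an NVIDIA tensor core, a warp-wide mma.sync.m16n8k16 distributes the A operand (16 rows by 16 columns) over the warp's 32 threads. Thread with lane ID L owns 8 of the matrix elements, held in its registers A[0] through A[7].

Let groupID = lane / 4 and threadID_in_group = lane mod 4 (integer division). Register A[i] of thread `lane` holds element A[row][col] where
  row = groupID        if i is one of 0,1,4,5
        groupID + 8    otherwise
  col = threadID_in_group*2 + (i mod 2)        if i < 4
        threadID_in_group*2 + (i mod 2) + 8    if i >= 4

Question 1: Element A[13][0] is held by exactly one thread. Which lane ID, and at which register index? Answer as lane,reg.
20,2

r=13->g=5,rb=1  c=0->cb=0,t=0,b0=0
L=5*4+0=20  i=0*4+1*2+0=2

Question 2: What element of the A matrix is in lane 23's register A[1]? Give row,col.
5,7

23: gid=5,tid=3
[1] (5+0,3*2+1+0) = (5,7)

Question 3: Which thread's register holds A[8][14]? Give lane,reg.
3,6

r=8⇒gr=0,Rb=1  c=14⇒Cb=1,th=3,odd=0
L=0*4+3=3  i=1*4+1*2+0=6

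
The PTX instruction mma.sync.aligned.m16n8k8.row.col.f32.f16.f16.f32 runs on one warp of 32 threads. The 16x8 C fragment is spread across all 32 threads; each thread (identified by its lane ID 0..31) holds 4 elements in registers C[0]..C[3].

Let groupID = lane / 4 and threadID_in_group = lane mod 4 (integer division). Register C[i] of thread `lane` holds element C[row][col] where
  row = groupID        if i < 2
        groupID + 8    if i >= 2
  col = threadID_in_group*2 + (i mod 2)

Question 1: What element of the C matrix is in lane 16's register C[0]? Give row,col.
4,0

lane 16->16/4=4, 16 mod 4=0
i=0  r:4+0->4  c:2·0+0->0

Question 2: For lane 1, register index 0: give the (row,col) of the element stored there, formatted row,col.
0,2

L=1=>grp=1>>2=0, tig=1&3=1
[0]=>row 0+0=0  col 1·2+0=2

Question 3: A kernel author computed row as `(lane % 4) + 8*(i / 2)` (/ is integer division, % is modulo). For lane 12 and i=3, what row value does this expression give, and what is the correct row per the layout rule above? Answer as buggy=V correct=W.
`(lane % 4) + 8*(i / 2)`[12,3]->8
L=12->g=12>>2=3, t=12&3=0
[3]->row 3+8=11  col 0·2+1=1
row: 8 vs 11

buggy=8 correct=11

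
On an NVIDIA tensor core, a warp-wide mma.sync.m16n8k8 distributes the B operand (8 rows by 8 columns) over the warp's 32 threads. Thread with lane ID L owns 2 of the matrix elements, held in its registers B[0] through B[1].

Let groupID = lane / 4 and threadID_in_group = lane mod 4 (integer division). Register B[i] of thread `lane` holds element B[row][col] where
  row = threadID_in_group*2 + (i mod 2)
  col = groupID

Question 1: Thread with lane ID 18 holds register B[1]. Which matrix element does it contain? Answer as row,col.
lane 18⇒18/4=4, 18 mod 4=2
i=1  r:2·2+1⇒5  c:4

5,4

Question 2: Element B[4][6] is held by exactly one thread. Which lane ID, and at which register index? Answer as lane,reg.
c=6⇒gr=6  r=4⇒th=2,odd=0
L=6*4+2=26  i=0=0

26,0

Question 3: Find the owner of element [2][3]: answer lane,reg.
c: 3->gid=3  r: 2->tid=1,i&1=0
L=3*4+1=13  i=0=0

13,0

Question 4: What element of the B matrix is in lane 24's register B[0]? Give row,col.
0,6

lane 24→24/4=6, 24 mod 4=0
i=0  r:2·0+0→0  c:6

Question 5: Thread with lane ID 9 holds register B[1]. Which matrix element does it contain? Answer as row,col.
3,2

lane 9⇒9/4=2, 9 mod 4=1
i=1  r:2·1+1⇒3  c:2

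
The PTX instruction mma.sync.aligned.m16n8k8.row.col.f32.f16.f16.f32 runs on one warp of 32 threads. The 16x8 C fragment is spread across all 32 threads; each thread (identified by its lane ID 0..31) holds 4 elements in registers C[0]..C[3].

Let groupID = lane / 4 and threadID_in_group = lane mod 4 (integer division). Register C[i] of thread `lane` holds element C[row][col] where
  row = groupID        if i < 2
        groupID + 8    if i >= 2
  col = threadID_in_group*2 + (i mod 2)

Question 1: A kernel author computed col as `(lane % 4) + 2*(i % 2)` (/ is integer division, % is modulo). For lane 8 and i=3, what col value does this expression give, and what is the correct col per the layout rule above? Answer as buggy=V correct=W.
buggy=2 correct=1

`(lane % 4) + 2*(i % 2)`[8,3]->2
lane 8->8/4=2, 8 mod 4=0
i=3  r:2+8->10  c:2·0+1->1
col: 2 vs 1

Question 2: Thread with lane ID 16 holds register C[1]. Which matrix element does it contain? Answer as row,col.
4,1

lane 16->16/4=4, 16 mod 4=0
i=1  r:4+0->4  c:2·0+1->1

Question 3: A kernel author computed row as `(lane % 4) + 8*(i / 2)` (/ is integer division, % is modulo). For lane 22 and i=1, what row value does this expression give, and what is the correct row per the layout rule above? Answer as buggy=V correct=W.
`(lane % 4) + 8*(i / 2)`[22,1]=>2
22: grp=5,tig=2
[1] (5+0,2*2+1) = (5,5)
row: 2 vs 5

buggy=2 correct=5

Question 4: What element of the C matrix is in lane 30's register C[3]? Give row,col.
15,5

L=30->g=30>>2=7, t=30&3=2
[3]->row 7+8=15  col 2·2+1=5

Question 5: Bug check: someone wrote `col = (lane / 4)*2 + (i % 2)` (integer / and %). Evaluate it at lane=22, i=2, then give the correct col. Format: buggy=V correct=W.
buggy=10 correct=4

`(lane / 4)*2 + (i % 2)`[22,2]=>10
lane 22=>22/4=5, 22 mod 4=2
i=2  r:5+8=>13  c:2·2+0=>4
col: 10 vs 4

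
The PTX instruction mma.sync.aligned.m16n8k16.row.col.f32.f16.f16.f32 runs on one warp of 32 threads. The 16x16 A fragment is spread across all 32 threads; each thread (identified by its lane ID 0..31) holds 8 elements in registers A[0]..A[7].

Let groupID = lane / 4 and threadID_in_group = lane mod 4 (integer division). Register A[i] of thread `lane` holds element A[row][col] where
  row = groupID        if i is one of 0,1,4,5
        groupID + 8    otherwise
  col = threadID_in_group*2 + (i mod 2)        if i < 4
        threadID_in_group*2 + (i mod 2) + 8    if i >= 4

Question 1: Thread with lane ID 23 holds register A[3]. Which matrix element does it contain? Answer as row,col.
13,7

lane 23⇒23/4=5, 23 mod 4=3
i=3  r:5+8⇒13  c:2·3+1+0⇒7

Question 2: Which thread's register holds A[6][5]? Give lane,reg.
26,1

r:6=>grp=6,rB=0  c:5=>cB=0,tig=2,lo=1
L=6*4+2=26  i=0*4+0*2+1=1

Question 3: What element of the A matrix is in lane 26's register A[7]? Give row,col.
14,13

L=26->g=26>>2=6, t=26&3=2
[7]->row 6+8=14  col 2·2+1+8=13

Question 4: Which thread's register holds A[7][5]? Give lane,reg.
r:7=>grp=7,rB=0  c:5=>cB=0,tig=2,lo=1
L=7*4+2=30  i=0*4+0*2+1=1

30,1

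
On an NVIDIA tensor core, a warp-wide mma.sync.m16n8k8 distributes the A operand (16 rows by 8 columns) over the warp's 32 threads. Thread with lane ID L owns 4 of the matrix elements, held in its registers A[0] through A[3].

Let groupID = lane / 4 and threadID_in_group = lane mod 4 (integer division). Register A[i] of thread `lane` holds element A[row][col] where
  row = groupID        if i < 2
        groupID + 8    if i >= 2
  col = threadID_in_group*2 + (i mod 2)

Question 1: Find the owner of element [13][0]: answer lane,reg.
r:13=>grp=5,rB=1  c:0=>tig=0,lo=0
L=5*4+0=20  i=1*2+0=2

20,2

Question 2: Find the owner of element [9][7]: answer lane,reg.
r: 9->gid=1,r8=1  c: 7->tid=3,i&1=1
L=1*4+3=7  i=1*2+1=3

7,3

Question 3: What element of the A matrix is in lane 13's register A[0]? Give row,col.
13: G=3,T=1
[0] (3+0,1*2+0) = (3,2)

3,2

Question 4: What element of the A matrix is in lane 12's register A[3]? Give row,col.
11,1

12: grp=3,tig=0
[3] (3+8,0*2+1) = (11,1)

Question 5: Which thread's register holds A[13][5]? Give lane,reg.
r=13⇒gr=5,Rb=1  c=5⇒th=2,odd=1
L=5*4+2=22  i=1*2+1=3

22,3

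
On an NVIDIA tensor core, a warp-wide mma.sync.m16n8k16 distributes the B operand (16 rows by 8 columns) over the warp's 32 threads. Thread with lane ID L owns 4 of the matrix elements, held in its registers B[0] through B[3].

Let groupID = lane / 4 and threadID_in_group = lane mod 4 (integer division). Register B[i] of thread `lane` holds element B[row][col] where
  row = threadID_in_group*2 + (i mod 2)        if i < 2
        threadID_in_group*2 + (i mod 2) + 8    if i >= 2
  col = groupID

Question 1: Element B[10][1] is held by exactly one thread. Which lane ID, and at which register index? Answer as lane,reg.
5,2

c=1→G=1  r=10→rhi=1,T=1,p=0
L=1*4+1=5  i=1*2+0=2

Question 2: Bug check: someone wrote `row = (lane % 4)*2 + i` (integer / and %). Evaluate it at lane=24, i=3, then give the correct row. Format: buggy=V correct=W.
buggy=3 correct=9

`(lane % 4)*2 + i`[24,3]=>3
lane 24: grp=6 (24/4), tig=0 (24%4)
i=3: r=0*2+1+8=9, c=grp=6
row: 3 vs 9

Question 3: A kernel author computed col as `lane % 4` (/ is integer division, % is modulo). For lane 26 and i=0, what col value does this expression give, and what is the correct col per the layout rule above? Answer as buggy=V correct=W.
buggy=2 correct=6

`lane % 4`[26,0]=>2
L=26=>grp=26>>2=6, tig=26&3=2
[0]=>row 2·2+0+0=4  col grp=6
col: 2 vs 6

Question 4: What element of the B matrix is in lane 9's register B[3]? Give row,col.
11,2

lane 9⇒9/4=2, 9 mod 4=1
i=3  r:2·1+1+8⇒11  c:2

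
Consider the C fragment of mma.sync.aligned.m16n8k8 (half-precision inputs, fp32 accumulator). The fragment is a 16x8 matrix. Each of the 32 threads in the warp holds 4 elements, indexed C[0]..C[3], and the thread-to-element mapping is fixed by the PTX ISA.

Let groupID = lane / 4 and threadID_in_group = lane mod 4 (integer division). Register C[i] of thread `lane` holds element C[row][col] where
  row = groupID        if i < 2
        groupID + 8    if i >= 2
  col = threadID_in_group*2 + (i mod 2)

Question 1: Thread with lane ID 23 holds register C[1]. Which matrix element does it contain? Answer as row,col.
23: g=5,t=3
[1] (5+0,3*2+1) = (5,7)

5,7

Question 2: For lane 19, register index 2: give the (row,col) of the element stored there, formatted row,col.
12,6

lane 19→19/4=4, 19 mod 4=3
i=2  r:4+8→12  c:2·3+0→6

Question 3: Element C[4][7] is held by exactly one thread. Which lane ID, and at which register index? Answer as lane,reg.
19,1

r: 4->gid=4,r8=0  c: 7->tid=3,i&1=1
L=4*4+3=19  i=0*2+1=1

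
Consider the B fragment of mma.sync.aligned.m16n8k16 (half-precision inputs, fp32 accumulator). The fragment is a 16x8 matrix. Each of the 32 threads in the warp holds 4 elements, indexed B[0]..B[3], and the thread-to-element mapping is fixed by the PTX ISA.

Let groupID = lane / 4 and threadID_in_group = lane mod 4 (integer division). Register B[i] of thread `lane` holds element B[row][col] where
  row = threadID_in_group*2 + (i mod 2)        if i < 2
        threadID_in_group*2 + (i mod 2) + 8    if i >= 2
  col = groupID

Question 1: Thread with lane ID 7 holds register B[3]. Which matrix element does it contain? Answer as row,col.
15,1

L=7=>grp=7>>2=1, tig=7&3=3
[3]=>row 3·2+1+8=15  col grp=1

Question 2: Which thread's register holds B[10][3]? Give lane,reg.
13,2

c=3⇒gr=3  r=10⇒Rb=1,th=1,odd=0
L=3*4+1=13  i=1*2+0=2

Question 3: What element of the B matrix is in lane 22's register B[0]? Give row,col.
4,5

L=22=>grp=22>>2=5, tig=22&3=2
[0]=>row 2·2+0+0=4  col grp=5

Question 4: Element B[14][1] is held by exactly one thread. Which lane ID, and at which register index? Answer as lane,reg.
7,2

c=1⇒gr=1  r=14⇒Rb=1,th=3,odd=0
L=1*4+3=7  i=1*2+0=2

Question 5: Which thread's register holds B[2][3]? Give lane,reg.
c=3->g=3  r=2->rb=0,t=1,b0=0
L=3*4+1=13  i=0*2+0=0

13,0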